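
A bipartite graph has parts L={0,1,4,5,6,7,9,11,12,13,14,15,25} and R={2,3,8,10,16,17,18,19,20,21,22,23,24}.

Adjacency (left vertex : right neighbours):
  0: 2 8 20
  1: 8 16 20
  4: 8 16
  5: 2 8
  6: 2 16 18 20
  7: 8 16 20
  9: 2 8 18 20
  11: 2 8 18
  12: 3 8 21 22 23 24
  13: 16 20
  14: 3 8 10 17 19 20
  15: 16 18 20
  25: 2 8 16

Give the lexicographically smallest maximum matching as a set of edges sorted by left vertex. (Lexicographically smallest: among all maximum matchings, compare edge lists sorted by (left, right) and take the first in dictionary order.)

Lex-smallest maximum matching: {(0,2), (1,8), (4,16), (6,18), (7,20), (12,3), (14,10)}

|M| = 7 (so the lex-smallest maximum matching has 7 edges)
process left vertices in ascending order; for each, take the smallest-labelled available neighbour that still permits 7 edges overall, or leave it unmatched if none does
lex-smallest matching: {0-2, 1-8, 4-16, 6-18, 7-20, 12-3, 14-10}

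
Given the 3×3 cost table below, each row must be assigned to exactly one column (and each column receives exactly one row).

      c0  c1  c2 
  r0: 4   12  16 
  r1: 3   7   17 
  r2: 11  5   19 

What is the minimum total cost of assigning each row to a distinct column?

Minimum assignment cost: 24

optimal assignment: row0→col2 (cost 16), row1→col0 (cost 3), row2→col1 (cost 5)
total = 16 + 3 + 5 = 24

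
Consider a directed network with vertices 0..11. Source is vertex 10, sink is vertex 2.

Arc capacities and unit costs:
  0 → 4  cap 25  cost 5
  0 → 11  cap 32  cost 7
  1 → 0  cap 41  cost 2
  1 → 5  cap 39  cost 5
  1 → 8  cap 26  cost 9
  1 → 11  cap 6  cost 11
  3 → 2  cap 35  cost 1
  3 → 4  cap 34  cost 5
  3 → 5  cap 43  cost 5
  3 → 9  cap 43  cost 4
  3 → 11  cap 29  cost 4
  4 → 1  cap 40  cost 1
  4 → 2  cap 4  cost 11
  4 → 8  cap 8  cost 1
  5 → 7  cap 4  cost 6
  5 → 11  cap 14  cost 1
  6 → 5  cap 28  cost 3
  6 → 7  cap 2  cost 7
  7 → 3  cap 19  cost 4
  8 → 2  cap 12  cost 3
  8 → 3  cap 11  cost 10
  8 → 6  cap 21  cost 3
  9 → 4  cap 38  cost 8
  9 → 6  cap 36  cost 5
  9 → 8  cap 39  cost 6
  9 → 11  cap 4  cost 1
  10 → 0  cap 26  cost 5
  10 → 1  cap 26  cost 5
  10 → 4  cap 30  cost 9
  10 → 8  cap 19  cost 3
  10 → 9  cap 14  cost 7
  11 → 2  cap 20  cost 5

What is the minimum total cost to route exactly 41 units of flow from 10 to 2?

shortest-cost path #1: 10→8→2 push 12 @ unit cost 6 (adds 72)
shortest-cost path #2: 10→9→11→2 push 4 @ unit cost 13 (adds 52)
shortest-cost path #3: 10→8→3→2 push 7 @ unit cost 14 (adds 98)
shortest-cost path #4: 10→1→5→11→2 push 14 @ unit cost 16 (adds 224)
shortest-cost path #5: 10→0→11→2 push 2 @ unit cost 17 (adds 34)
shortest-cost path #6: 10→4→2 push 2 @ unit cost 20 (adds 40)
total cost = 520

Minimum cost for 41 units: 520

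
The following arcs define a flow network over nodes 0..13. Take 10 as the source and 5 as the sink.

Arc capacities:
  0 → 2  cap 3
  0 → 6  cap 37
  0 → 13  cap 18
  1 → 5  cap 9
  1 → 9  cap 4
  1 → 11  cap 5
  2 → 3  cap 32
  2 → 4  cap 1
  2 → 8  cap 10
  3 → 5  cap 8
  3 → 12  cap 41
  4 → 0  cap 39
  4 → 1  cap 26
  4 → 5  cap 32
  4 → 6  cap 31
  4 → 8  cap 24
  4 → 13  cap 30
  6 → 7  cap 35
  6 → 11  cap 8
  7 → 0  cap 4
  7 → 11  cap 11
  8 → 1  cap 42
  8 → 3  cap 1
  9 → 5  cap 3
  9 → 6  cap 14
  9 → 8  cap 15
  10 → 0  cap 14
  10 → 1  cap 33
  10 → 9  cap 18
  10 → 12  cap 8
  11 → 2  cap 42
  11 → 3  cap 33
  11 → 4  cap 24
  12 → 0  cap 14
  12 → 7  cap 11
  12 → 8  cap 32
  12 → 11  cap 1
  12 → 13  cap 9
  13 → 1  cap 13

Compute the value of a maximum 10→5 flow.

augment #1: 10→1→5 bottleneck 9, total now 9
augment #2: 10→9→5 bottleneck 3, total now 12
augment #3: 10→0→2→3→5 bottleneck 3, total now 15
augment #4: 10→1→11→3→5 bottleneck 5, total now 20
augment #5: 10→12→11→4→5 bottleneck 1, total now 21
augment #6: 10→0→6→11→4→5 bottleneck 8, total now 29
augment #7: 10→12→7→11→4→5 bottleneck 7, total now 36
augment #8: 10→0→6→7→11→4→5 bottleneck 3, total now 39
augment #9: 10→9→6→7→11→4→5 bottleneck 1, total now 40
augment #10: 10→9→8→3→2→4→5 bottleneck 1, total now 41

Maximum flow value: 41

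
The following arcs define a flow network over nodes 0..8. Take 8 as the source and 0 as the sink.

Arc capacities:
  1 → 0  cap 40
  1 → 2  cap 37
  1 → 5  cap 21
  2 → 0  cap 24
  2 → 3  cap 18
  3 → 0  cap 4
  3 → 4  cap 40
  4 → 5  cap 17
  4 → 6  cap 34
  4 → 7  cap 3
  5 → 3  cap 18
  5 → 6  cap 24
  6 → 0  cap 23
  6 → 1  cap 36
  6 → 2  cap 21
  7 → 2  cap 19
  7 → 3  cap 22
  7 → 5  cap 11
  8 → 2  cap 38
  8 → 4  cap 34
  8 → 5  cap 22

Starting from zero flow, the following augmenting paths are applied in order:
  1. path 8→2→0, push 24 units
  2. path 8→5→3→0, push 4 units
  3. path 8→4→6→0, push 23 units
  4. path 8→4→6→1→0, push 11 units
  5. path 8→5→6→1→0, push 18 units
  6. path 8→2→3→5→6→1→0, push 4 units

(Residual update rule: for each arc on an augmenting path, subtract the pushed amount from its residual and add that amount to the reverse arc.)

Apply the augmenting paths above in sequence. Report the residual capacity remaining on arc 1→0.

after path 1 (8→2→0, push 24): res(1,0)=40
after path 2 (8→5→3→0, push 4): res(1,0)=40
after path 3 (8→4→6→0, push 23): res(1,0)=40
after path 4 (8→4→6→1→0, push 11): res(1,0)=29
after path 5 (8→5→6→1→0, push 18): res(1,0)=11
after path 6 (8→2→3→5→6→1→0, push 4): res(1,0)=7

Residual capacity of (1,0): 7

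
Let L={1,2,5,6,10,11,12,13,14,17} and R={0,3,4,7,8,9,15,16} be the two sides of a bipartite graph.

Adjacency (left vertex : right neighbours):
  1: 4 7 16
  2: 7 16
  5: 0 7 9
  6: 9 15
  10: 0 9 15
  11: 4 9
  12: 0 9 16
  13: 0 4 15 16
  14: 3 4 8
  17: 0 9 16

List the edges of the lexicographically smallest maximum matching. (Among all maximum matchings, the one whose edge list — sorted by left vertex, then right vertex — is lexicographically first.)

|M| = 7 (so the lex-smallest maximum matching has 7 edges)
process left vertices in ascending order; for each, take the smallest-labelled available neighbour that still permits 7 edges overall, or leave it unmatched if none does
lex-smallest matching: {1-4, 2-7, 5-0, 6-9, 10-15, 12-16, 14-3}

Lex-smallest maximum matching: {(1,4), (2,7), (5,0), (6,9), (10,15), (12,16), (14,3)}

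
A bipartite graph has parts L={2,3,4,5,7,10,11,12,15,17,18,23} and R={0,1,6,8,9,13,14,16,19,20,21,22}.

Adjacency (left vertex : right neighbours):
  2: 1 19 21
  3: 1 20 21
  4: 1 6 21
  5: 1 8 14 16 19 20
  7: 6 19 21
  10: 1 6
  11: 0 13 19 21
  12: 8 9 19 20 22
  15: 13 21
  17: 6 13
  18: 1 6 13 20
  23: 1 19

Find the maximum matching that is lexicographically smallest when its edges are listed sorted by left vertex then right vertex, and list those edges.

Lex-smallest maximum matching: {(2,1), (3,20), (4,6), (5,8), (7,19), (11,0), (12,9), (15,21), (17,13)}

|M| = 9 (so the lex-smallest maximum matching has 9 edges)
process left vertices in ascending order; for each, take the smallest-labelled available neighbour that still permits 9 edges overall, or leave it unmatched if none does
lex-smallest matching: {2-1, 3-20, 4-6, 5-8, 7-19, 11-0, 12-9, 15-21, 17-13}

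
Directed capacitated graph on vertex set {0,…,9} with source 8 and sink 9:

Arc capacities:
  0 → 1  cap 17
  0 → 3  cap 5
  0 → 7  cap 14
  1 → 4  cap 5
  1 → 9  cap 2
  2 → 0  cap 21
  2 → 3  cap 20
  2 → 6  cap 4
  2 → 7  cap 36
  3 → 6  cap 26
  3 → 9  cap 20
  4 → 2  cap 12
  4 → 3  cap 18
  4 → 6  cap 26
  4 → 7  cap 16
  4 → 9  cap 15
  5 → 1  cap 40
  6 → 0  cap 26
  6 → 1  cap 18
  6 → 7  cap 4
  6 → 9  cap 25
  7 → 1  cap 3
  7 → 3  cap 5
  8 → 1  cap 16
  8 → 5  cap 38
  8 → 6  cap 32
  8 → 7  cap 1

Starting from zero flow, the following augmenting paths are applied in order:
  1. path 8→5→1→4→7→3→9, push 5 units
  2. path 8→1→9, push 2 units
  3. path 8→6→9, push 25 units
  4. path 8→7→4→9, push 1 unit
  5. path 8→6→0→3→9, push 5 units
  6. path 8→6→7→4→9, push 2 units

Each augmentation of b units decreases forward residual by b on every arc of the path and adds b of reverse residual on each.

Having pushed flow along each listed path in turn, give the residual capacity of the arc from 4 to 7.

Residual capacity of (4,7): 14

after path 1 (8→5→1→4→7→3→9, push 5): res(4,7)=11
after path 2 (8→1→9, push 2): res(4,7)=11
after path 3 (8→6→9, push 25): res(4,7)=11
after path 4 (8→7→4→9, push 1): res(4,7)=12
after path 5 (8→6→0→3→9, push 5): res(4,7)=12
after path 6 (8→6→7→4→9, push 2): res(4,7)=14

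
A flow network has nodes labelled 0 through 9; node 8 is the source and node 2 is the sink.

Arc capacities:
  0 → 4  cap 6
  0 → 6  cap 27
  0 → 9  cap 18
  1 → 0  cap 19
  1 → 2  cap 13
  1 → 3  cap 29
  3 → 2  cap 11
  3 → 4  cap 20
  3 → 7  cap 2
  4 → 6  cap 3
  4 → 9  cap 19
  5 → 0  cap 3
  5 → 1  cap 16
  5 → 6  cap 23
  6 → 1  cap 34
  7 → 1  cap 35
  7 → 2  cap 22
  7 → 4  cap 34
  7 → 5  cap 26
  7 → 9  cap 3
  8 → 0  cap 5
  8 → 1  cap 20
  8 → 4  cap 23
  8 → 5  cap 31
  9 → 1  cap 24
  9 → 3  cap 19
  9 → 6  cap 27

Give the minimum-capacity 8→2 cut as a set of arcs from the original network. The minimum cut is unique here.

augment #1: 8→1→2 push 13
augment #2: 8→1→3→2 push 7
augment #3: 8→0→9→3→2 push 4
augment #4: 8→0→9→3→7→2 push 1
augment #5: 8→4→9→3→7→2 push 1
max flow = 26; residual-reachable set from 8 gives S-side
cut edges (S→T): {(1,2), (3,2), (3,7)} total cap 26

Min-cut arcs: {(1,2), (3,2), (3,7)} (total capacity 26)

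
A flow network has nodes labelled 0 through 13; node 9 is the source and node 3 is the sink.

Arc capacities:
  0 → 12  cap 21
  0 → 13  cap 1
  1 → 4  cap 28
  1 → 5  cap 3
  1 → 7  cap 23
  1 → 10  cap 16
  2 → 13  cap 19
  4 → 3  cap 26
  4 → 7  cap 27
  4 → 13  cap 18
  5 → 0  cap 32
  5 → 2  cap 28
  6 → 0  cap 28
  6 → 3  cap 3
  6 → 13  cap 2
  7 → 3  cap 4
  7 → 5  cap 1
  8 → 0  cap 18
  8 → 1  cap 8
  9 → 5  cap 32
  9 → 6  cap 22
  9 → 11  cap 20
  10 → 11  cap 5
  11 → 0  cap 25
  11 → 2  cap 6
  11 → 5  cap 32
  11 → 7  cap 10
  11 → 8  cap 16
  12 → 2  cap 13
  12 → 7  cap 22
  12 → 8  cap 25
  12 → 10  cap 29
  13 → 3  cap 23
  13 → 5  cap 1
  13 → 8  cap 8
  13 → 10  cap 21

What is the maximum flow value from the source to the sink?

augment #1: 9→6→3 bottleneck 3, total now 3
augment #2: 9→6→13→3 bottleneck 2, total now 5
augment #3: 9→11→7→3 bottleneck 4, total now 9
augment #4: 9→5→0→13→3 bottleneck 1, total now 10
augment #5: 9→5→2→13→3 bottleneck 19, total now 29
augment #6: 9→11→8→1→4→3 bottleneck 8, total now 37

Maximum flow value: 37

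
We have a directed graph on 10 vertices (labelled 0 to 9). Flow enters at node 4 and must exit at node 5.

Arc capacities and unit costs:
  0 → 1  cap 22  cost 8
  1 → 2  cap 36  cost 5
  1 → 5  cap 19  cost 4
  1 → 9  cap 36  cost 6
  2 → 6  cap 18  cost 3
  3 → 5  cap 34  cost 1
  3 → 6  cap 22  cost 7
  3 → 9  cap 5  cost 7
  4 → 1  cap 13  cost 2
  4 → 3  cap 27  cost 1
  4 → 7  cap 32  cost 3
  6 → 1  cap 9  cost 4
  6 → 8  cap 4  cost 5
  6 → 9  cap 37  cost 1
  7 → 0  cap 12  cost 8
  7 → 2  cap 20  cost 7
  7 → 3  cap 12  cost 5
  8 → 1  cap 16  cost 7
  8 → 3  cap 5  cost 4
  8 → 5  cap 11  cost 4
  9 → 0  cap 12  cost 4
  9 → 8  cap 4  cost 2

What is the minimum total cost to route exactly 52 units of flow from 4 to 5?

shortest-cost path #1: 4→3→5 push 27 @ unit cost 2 (adds 54)
shortest-cost path #2: 4→1→5 push 13 @ unit cost 6 (adds 78)
shortest-cost path #3: 4→7→3→5 push 7 @ unit cost 9 (adds 63)
shortest-cost path #4: 4→7→2→6→9→8→5 push 4 @ unit cost 20 (adds 80)
shortest-cost path #5: 4→7→2→6→1→5 push 1 @ unit cost 21 (adds 21)
total cost = 296

Minimum cost for 52 units: 296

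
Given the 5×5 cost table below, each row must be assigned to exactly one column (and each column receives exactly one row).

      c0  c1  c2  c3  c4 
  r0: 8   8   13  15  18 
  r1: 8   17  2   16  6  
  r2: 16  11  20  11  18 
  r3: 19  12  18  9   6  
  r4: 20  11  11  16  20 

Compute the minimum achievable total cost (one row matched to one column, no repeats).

optimal assignment: row0→col0 (cost 8), row1→col2 (cost 2), row2→col3 (cost 11), row3→col4 (cost 6), row4→col1 (cost 11)
total = 8 + 2 + 11 + 6 + 11 = 38

Minimum assignment cost: 38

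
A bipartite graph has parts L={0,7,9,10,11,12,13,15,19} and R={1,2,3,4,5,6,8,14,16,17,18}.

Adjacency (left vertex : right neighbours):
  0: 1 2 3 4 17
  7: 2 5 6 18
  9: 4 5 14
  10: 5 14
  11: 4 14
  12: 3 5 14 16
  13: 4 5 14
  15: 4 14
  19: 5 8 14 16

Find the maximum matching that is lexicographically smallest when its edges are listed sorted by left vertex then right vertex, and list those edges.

|M| = 7 (so the lex-smallest maximum matching has 7 edges)
process left vertices in ascending order; for each, take the smallest-labelled available neighbour that still permits 7 edges overall, or leave it unmatched if none does
lex-smallest matching: {0-1, 7-2, 9-4, 10-5, 11-14, 12-3, 19-8}

Lex-smallest maximum matching: {(0,1), (7,2), (9,4), (10,5), (11,14), (12,3), (19,8)}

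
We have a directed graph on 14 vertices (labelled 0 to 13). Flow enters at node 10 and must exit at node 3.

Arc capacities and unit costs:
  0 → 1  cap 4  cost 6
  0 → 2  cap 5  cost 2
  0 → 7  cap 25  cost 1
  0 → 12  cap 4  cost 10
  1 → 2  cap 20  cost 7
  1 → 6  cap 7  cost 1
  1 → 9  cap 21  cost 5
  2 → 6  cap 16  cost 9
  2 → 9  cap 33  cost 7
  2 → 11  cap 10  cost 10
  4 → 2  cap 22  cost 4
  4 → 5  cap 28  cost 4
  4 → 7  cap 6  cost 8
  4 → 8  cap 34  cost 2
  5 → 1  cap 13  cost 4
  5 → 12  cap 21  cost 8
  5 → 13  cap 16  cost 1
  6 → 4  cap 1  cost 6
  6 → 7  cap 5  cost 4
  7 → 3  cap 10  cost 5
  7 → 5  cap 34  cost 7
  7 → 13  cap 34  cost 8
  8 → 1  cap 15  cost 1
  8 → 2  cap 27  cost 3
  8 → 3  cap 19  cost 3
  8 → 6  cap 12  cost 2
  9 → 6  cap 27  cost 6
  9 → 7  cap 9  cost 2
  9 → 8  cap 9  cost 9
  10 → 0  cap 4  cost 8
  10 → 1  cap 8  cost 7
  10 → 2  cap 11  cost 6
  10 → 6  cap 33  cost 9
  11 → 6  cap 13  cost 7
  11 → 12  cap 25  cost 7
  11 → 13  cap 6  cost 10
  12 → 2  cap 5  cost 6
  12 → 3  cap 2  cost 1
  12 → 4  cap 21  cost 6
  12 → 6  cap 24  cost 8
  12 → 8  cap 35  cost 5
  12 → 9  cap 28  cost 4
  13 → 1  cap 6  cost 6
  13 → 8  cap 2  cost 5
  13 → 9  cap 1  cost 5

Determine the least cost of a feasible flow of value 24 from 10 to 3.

Minimum cost for 24 units: 513

shortest-cost path #1: 10→0→7→3 push 4 @ unit cost 14 (adds 56)
shortest-cost path #2: 10→1→6→7→3 push 5 @ unit cost 17 (adds 85)
shortest-cost path #3: 10→1→9→7→3 push 1 @ unit cost 19 (adds 19)
shortest-cost path #4: 10→1→6→4→8→3 push 1 @ unit cost 19 (adds 19)
shortest-cost path #5: 10→2→11→12→3 push 2 @ unit cost 24 (adds 48)
shortest-cost path #6: 10→1→9→8→3 push 1 @ unit cost 24 (adds 24)
shortest-cost path #7: 10→2→9→8→3 push 8 @ unit cost 25 (adds 200)
shortest-cost path #8: 10→2→11→12→8→3 push 1 @ unit cost 31 (adds 31)
shortest-cost path #9: 10→6→1→9→2→11→12→8→3 push 1 @ unit cost 31 (adds 31)
total cost = 513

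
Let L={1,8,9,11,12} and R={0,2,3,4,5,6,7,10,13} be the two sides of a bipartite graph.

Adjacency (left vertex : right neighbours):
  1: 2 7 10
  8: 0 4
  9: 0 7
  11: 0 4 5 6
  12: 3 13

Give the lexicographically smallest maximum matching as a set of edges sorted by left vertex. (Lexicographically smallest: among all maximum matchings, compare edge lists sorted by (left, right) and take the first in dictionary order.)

Lex-smallest maximum matching: {(1,2), (8,0), (9,7), (11,4), (12,3)}

|M| = 5 (so the lex-smallest maximum matching has 5 edges)
process left vertices in ascending order; for each, take the smallest-labelled available neighbour that still permits 5 edges overall, or leave it unmatched if none does
lex-smallest matching: {1-2, 8-0, 9-7, 11-4, 12-3}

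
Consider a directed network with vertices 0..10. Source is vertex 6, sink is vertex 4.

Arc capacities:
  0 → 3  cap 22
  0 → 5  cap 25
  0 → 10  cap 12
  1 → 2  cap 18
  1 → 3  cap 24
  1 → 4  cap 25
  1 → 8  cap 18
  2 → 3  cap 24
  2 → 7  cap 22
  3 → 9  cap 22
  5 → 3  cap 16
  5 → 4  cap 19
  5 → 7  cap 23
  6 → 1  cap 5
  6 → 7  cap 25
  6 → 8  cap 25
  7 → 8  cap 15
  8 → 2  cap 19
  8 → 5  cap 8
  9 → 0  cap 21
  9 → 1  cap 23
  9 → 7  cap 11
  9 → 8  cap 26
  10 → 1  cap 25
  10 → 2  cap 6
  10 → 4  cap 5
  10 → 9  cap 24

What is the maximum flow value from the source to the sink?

augment #1: 6→1→4 bottleneck 5, total now 5
augment #2: 6→8→5→4 bottleneck 8, total now 13
augment #3: 6→8→2→3→9→1→4 bottleneck 17, total now 30
augment #4: 6→7→8→2→3→9→1→4 bottleneck 2, total now 32

Maximum flow value: 32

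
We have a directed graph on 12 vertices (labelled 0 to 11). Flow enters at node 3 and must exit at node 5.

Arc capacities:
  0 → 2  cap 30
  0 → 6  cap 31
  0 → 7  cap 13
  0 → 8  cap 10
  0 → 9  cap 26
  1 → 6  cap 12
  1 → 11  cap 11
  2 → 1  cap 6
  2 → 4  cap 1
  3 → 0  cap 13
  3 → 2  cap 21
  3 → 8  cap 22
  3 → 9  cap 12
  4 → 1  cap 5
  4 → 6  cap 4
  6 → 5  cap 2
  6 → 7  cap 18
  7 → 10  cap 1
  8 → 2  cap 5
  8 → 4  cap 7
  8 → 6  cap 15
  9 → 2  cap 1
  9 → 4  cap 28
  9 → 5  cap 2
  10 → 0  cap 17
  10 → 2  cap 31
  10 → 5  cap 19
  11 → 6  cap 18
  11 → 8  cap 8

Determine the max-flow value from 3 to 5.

augment #1: 3→9→5 bottleneck 2, total now 2
augment #2: 3→0→6→5 bottleneck 2, total now 4
augment #3: 3→0→7→10→5 bottleneck 1, total now 5

Maximum flow value: 5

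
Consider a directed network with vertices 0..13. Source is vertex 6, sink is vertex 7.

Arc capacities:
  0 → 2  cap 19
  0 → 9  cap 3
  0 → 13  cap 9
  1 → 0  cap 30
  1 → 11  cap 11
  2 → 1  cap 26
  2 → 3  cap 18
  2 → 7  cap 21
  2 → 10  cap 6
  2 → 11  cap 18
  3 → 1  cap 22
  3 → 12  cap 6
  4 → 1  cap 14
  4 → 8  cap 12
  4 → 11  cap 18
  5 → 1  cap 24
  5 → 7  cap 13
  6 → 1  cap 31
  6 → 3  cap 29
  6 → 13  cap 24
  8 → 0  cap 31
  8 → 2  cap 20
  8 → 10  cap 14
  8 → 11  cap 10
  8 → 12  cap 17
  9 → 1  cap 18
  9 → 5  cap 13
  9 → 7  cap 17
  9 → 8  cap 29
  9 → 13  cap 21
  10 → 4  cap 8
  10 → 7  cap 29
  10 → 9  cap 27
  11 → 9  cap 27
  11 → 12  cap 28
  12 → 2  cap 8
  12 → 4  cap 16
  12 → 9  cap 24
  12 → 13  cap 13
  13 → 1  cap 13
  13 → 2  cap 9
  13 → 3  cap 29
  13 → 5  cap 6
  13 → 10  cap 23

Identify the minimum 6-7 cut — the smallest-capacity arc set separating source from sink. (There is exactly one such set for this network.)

augment #1: 6→13→2→7 push 9
augment #2: 6→13→5→7 push 6
augment #3: 6→13→10→7 push 9
augment #4: 6→1→0→2→7 push 12
augment #5: 6→1→0→9→7 push 3
augment #6: 6→1→11→9→7 push 11
augment #7: 6→3→12→9→7 push 3
augment #8: 6→1→0→2→10→7 push 5
augment #9: 6→3→12→2→10→7 push 1
augment #10: 6→3→12→9→5→7 push 2
augment #11: 6→3→1→0→13→10→7 push 9
augment #12: 6→3→1→0→2→13→10→7 push 1
max flow = 71; residual-reachable set from 6 gives S-side
cut edges (S→T): {(1,0), (1,11), (3,12), (6,13)} total cap 71

Min-cut arcs: {(1,0), (1,11), (3,12), (6,13)} (total capacity 71)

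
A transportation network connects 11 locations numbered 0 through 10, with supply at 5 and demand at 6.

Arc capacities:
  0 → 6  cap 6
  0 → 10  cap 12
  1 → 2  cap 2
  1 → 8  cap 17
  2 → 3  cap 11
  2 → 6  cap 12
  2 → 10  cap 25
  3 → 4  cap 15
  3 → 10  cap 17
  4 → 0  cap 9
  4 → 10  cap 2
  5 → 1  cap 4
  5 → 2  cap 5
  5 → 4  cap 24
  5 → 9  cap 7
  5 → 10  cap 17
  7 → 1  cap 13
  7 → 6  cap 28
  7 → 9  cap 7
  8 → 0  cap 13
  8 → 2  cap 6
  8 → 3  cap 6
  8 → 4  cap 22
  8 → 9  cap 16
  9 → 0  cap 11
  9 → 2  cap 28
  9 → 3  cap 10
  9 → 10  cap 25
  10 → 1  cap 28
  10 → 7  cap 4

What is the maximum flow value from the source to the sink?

augment #1: 5→2→6 bottleneck 5, total now 5
augment #2: 5→1→2→6 bottleneck 2, total now 7
augment #3: 5→4→0→6 bottleneck 6, total now 13
augment #4: 5→9→2→6 bottleneck 5, total now 18
augment #5: 5→10→7→6 bottleneck 4, total now 22

Maximum flow value: 22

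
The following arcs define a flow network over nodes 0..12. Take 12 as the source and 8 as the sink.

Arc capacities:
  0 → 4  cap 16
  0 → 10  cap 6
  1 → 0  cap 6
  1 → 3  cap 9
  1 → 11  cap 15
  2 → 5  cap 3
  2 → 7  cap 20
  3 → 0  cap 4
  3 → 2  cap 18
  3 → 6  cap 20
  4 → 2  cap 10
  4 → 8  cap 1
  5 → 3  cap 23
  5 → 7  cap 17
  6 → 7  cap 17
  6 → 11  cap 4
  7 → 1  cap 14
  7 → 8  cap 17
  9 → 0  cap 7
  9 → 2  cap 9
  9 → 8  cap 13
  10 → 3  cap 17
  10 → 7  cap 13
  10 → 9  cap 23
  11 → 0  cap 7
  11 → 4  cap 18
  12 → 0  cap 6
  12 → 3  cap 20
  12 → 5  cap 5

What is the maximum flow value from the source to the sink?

augment #1: 12→0→4→8 bottleneck 1, total now 1
augment #2: 12→5→7→8 bottleneck 5, total now 6
augment #3: 12→0→10→7→8 bottleneck 5, total now 11
augment #4: 12→3→2→7→8 bottleneck 7, total now 18
augment #5: 12→3→0→10→9→8 bottleneck 1, total now 19
augment #6: 12→3→2→7→10→9→8 bottleneck 5, total now 24

Maximum flow value: 24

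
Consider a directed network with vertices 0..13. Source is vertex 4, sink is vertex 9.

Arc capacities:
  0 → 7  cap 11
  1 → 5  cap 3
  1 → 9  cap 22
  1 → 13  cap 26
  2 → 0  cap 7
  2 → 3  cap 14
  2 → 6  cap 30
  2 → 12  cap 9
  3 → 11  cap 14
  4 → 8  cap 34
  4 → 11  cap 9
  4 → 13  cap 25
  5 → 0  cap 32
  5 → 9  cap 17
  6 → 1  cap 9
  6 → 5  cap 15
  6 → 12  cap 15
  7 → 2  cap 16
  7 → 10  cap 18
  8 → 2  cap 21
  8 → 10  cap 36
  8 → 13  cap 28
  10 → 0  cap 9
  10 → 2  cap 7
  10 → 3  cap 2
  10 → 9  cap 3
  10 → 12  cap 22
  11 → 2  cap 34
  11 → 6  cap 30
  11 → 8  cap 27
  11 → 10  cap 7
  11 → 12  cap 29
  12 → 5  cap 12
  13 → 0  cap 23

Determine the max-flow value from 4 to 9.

augment #1: 4→8→10→9 bottleneck 3, total now 3
augment #2: 4→11→6→1→9 bottleneck 9, total now 12
augment #3: 4→8→2→6→5→9 bottleneck 15, total now 27
augment #4: 4→8→2→12→5→9 bottleneck 2, total now 29

Maximum flow value: 29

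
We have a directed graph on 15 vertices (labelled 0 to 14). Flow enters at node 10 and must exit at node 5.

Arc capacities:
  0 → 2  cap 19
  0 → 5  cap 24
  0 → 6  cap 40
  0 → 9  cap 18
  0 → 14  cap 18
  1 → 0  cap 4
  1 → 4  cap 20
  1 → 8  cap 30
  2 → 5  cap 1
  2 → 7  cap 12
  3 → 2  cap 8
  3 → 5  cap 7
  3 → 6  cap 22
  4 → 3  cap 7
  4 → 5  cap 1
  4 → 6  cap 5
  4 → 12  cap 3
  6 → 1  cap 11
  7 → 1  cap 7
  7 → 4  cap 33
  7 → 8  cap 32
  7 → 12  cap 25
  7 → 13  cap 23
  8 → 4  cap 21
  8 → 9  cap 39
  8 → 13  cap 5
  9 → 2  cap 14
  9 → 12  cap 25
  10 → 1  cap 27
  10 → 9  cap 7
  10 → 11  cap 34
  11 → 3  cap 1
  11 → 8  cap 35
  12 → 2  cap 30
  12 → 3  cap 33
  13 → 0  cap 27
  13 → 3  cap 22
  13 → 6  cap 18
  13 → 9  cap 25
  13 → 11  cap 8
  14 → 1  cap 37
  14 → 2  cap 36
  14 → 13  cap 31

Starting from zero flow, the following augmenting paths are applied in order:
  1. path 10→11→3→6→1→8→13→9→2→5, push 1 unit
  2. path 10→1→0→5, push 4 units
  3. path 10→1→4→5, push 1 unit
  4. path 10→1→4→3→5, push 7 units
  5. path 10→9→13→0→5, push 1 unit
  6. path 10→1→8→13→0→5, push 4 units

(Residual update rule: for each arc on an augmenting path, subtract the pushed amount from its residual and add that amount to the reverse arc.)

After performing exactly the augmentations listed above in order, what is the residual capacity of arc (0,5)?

after path 1 (10→11→3→6→1→8→13→9→2→5, push 1): res(0,5)=24
after path 2 (10→1→0→5, push 4): res(0,5)=20
after path 3 (10→1→4→5, push 1): res(0,5)=20
after path 4 (10→1→4→3→5, push 7): res(0,5)=20
after path 5 (10→9→13→0→5, push 1): res(0,5)=19
after path 6 (10→1→8→13→0→5, push 4): res(0,5)=15

Residual capacity of (0,5): 15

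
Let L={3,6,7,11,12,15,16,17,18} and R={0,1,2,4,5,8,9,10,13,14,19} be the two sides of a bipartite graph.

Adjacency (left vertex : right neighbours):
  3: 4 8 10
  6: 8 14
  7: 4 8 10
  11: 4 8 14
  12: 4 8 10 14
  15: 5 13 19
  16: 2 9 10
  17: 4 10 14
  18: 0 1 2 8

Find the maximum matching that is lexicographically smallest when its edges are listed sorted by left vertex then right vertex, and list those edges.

Lex-smallest maximum matching: {(3,4), (6,8), (7,10), (11,14), (15,5), (16,2), (18,0)}

|M| = 7 (so the lex-smallest maximum matching has 7 edges)
process left vertices in ascending order; for each, take the smallest-labelled available neighbour that still permits 7 edges overall, or leave it unmatched if none does
lex-smallest matching: {3-4, 6-8, 7-10, 11-14, 15-5, 16-2, 18-0}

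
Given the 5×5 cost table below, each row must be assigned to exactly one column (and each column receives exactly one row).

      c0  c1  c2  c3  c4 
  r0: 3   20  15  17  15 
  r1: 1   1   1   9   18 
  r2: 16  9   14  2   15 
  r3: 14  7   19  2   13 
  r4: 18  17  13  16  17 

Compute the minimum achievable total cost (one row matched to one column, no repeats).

Minimum assignment cost: 30

optimal assignment: row0→col0 (cost 3), row1→col2 (cost 1), row2→col3 (cost 2), row3→col1 (cost 7), row4→col4 (cost 17)
total = 3 + 1 + 2 + 7 + 17 = 30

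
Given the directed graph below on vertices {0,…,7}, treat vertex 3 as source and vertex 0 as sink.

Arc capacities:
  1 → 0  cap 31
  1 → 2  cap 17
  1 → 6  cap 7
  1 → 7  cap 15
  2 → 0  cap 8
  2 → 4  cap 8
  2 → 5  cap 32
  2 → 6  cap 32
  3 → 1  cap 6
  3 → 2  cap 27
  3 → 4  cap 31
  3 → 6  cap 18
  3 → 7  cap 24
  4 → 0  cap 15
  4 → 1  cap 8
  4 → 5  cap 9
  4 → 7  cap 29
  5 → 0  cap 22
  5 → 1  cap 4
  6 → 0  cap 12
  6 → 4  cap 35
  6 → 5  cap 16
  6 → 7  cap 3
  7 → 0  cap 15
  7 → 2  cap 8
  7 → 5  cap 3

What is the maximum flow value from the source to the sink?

augment #1: 3→1→0 bottleneck 6, total now 6
augment #2: 3→2→0 bottleneck 8, total now 14
augment #3: 3→4→0 bottleneck 15, total now 29
augment #4: 3→6→0 bottleneck 12, total now 41
augment #5: 3→7→0 bottleneck 15, total now 56
augment #6: 3→2→5→0 bottleneck 19, total now 75
augment #7: 3→4→1→0 bottleneck 8, total now 83
augment #8: 3→4→5→0 bottleneck 3, total now 86
augment #9: 3→4→5→1→0 bottleneck 4, total now 90

Maximum flow value: 90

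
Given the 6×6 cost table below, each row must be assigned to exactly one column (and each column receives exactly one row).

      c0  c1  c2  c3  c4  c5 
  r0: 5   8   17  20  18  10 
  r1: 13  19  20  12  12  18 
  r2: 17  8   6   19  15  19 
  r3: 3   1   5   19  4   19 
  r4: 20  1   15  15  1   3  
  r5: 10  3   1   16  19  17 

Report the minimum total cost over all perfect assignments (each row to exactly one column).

one of 2 optimal assignments: row0→col0 (cost 5), row1→col3 (cost 12), row2→col1 (cost 8), row3→col4 (cost 4), row4→col5 (cost 3), row5→col2 (cost 1)
total = 5 + 12 + 8 + 4 + 3 + 1 = 33

Minimum assignment cost: 33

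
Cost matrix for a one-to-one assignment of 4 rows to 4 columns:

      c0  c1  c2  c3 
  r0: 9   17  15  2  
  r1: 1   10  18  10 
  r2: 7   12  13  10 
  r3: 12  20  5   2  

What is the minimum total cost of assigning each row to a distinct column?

Minimum assignment cost: 20

optimal assignment: row0→col3 (cost 2), row1→col0 (cost 1), row2→col1 (cost 12), row3→col2 (cost 5)
total = 2 + 1 + 12 + 5 = 20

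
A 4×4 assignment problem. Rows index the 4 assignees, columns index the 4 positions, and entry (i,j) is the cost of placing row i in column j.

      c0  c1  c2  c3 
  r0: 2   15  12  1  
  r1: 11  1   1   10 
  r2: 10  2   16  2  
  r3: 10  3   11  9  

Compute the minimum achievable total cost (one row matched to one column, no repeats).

optimal assignment: row0→col0 (cost 2), row1→col2 (cost 1), row2→col3 (cost 2), row3→col1 (cost 3)
total = 2 + 1 + 2 + 3 = 8

Minimum assignment cost: 8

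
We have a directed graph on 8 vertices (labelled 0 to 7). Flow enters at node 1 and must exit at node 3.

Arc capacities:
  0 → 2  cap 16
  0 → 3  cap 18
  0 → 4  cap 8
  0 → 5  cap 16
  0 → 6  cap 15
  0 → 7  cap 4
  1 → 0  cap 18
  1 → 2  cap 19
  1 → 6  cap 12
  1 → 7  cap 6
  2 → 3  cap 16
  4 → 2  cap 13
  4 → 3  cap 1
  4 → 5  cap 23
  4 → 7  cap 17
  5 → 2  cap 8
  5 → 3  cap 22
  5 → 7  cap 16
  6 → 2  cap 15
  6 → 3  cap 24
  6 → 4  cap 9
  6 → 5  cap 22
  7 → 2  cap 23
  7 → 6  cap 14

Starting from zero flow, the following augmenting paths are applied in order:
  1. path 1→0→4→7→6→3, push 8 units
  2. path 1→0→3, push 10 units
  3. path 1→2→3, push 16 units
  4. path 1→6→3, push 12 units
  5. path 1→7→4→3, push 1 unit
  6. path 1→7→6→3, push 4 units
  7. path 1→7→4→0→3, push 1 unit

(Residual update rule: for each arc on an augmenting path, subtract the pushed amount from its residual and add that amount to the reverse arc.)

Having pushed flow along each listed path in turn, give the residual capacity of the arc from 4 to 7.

after path 1 (1→0→4→7→6→3, push 8): res(4,7)=9
after path 2 (1→0→3, push 10): res(4,7)=9
after path 3 (1→2→3, push 16): res(4,7)=9
after path 4 (1→6→3, push 12): res(4,7)=9
after path 5 (1→7→4→3, push 1): res(4,7)=10
after path 6 (1→7→6→3, push 4): res(4,7)=10
after path 7 (1→7→4→0→3, push 1): res(4,7)=11

Residual capacity of (4,7): 11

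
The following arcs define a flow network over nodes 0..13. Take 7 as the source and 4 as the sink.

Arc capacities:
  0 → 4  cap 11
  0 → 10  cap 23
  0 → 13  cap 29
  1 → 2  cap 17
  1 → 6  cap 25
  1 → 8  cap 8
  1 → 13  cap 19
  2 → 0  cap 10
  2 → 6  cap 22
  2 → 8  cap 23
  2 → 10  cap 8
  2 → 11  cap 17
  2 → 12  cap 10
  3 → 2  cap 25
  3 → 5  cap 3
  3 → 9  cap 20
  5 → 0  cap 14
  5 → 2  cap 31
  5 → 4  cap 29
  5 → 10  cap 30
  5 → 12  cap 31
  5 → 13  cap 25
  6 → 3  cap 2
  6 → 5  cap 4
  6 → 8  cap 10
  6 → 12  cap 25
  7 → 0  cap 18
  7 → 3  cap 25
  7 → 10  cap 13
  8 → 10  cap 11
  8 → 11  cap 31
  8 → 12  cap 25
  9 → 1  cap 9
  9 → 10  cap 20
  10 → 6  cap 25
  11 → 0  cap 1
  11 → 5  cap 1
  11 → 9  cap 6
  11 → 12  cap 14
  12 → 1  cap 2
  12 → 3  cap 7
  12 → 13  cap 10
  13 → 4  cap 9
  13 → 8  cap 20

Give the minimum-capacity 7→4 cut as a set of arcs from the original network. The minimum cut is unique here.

augment #1: 7→0→4 push 11
augment #2: 7→0→13→4 push 7
augment #3: 7→3→5→4 push 3
augment #4: 7→10→6→5→4 push 4
augment #5: 7→3→2→0→13→4 push 2
augment #6: 7→3→2→11→5→4 push 1
max flow = 28; residual-reachable set from 7 gives S-side
cut edges (S→T): {(0,4), (3,5), (6,5), (11,5), (13,4)} total cap 28

Min-cut arcs: {(0,4), (3,5), (6,5), (11,5), (13,4)} (total capacity 28)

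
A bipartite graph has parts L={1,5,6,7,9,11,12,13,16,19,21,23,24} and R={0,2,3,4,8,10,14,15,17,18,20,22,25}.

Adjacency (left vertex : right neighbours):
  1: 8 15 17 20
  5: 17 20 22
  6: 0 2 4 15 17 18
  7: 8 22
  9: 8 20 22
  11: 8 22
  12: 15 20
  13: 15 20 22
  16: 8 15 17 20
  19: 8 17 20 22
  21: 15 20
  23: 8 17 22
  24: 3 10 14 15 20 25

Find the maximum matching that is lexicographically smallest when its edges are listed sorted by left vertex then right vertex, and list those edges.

|M| = 7 (so the lex-smallest maximum matching has 7 edges)
process left vertices in ascending order; for each, take the smallest-labelled available neighbour that still permits 7 edges overall, or leave it unmatched if none does
lex-smallest matching: {1-8, 5-17, 6-0, 7-22, 9-20, 12-15, 24-3}

Lex-smallest maximum matching: {(1,8), (5,17), (6,0), (7,22), (9,20), (12,15), (24,3)}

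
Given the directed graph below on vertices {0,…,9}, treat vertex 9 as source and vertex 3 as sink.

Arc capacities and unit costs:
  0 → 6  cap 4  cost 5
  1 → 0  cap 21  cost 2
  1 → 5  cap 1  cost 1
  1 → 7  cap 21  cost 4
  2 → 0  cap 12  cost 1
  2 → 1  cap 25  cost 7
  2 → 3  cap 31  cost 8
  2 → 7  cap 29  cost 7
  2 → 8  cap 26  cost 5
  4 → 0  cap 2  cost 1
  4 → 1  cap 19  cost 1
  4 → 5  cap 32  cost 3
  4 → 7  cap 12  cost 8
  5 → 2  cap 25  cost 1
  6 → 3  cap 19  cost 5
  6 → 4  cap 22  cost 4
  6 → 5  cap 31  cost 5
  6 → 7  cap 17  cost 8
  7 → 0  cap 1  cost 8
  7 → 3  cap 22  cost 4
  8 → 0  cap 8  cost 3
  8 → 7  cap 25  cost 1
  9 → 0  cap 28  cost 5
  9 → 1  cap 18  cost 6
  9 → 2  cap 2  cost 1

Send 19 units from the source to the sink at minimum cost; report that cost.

shortest-cost path #1: 9→2→3 push 2 @ unit cost 9 (adds 18)
shortest-cost path #2: 9→1→7→3 push 17 @ unit cost 14 (adds 238)
total cost = 256

Minimum cost for 19 units: 256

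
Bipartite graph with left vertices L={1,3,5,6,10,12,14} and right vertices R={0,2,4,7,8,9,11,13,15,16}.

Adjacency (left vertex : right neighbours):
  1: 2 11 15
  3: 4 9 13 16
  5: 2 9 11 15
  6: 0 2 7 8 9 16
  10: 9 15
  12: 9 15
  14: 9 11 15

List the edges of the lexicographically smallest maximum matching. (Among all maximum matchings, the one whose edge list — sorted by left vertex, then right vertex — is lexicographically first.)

|M| = 6 (so the lex-smallest maximum matching has 6 edges)
process left vertices in ascending order; for each, take the smallest-labelled available neighbour that still permits 6 edges overall, or leave it unmatched if none does
lex-smallest matching: {1-2, 3-4, 5-9, 6-0, 10-15, 14-11}

Lex-smallest maximum matching: {(1,2), (3,4), (5,9), (6,0), (10,15), (14,11)}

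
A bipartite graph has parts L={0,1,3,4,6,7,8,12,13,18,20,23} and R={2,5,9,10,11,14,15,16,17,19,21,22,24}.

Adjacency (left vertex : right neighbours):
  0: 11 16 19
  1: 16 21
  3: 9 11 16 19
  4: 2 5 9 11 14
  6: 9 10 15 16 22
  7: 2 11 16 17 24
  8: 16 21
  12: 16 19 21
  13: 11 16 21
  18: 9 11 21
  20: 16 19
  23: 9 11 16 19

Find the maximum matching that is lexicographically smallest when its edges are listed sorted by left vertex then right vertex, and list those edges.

Lex-smallest maximum matching: {(0,11), (1,16), (3,9), (4,2), (6,10), (7,17), (8,21), (12,19)}

|M| = 8 (so the lex-smallest maximum matching has 8 edges)
process left vertices in ascending order; for each, take the smallest-labelled available neighbour that still permits 8 edges overall, or leave it unmatched if none does
lex-smallest matching: {0-11, 1-16, 3-9, 4-2, 6-10, 7-17, 8-21, 12-19}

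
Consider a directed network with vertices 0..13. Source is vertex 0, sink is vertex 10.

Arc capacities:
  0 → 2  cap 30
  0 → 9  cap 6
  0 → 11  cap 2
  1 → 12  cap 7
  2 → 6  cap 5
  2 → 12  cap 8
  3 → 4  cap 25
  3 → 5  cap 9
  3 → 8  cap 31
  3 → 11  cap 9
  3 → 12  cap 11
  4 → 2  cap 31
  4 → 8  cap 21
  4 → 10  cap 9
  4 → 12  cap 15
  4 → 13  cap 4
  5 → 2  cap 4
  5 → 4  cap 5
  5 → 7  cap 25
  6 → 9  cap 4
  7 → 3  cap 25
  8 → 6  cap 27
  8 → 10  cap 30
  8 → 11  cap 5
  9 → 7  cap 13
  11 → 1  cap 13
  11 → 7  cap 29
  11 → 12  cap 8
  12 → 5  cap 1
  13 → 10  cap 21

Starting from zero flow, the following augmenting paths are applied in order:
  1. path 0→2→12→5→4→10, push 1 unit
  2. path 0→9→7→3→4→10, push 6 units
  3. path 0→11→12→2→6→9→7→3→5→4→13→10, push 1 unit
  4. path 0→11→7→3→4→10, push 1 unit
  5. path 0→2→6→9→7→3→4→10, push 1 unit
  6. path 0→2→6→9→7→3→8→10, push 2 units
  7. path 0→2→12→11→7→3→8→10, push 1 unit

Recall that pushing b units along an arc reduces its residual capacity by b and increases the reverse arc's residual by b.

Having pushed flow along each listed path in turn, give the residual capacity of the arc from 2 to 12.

after path 1 (0→2→12→5→4→10, push 1): res(2,12)=7
after path 2 (0→9→7→3→4→10, push 6): res(2,12)=7
after path 3 (0→11→12→2→6→9→7→3→5→4→13→10, push 1): res(2,12)=8
after path 4 (0→11→7→3→4→10, push 1): res(2,12)=8
after path 5 (0→2→6→9→7→3→4→10, push 1): res(2,12)=8
after path 6 (0→2→6→9→7→3→8→10, push 2): res(2,12)=8
after path 7 (0→2→12→11→7→3→8→10, push 1): res(2,12)=7

Residual capacity of (2,12): 7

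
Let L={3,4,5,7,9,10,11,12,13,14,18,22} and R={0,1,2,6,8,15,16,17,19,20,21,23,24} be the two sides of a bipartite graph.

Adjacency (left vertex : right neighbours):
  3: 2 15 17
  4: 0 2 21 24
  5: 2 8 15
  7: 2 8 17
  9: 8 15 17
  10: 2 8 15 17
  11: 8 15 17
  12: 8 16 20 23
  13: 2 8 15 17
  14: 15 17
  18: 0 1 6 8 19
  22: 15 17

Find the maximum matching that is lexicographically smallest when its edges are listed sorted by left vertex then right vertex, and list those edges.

Lex-smallest maximum matching: {(3,2), (4,0), (5,8), (7,17), (9,15), (12,16), (18,1)}

|M| = 7 (so the lex-smallest maximum matching has 7 edges)
process left vertices in ascending order; for each, take the smallest-labelled available neighbour that still permits 7 edges overall, or leave it unmatched if none does
lex-smallest matching: {3-2, 4-0, 5-8, 7-17, 9-15, 12-16, 18-1}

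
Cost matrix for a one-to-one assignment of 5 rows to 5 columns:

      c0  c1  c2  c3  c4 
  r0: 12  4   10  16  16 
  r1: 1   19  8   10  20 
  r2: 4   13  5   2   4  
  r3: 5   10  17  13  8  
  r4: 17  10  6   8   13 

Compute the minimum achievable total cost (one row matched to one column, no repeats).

optimal assignment: row0→col1 (cost 4), row1→col0 (cost 1), row2→col3 (cost 2), row3→col4 (cost 8), row4→col2 (cost 6)
total = 4 + 1 + 2 + 8 + 6 = 21

Minimum assignment cost: 21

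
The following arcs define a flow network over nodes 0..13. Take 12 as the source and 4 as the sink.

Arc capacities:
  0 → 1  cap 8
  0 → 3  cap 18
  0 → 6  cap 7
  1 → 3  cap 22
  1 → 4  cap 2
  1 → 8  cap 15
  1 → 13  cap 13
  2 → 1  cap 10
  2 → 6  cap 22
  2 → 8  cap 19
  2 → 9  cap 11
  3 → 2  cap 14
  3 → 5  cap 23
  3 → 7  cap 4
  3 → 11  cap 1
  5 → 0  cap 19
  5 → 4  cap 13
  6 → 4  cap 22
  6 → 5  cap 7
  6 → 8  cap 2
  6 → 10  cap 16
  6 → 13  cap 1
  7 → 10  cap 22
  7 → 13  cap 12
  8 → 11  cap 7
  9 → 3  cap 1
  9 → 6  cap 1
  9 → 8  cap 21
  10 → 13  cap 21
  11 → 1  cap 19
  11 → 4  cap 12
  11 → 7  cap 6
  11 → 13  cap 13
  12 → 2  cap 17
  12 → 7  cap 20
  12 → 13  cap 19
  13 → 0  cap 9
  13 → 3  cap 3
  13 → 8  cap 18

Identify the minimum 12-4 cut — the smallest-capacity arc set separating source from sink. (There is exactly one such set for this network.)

augment #1: 12→2→1→4 push 2
augment #2: 12→2→6→4 push 15
augment #3: 12→13→0→6→4 push 7
augment #4: 12→13→3→5→4 push 3
augment #5: 12→13→8→11→4 push 7
augment #6: 12→13→0→3→5→4 push 2
max flow = 36; residual-reachable set from 12 gives S-side
cut edges (S→T): {(8,11), (12,2), (13,0), (13,3)} total cap 36

Min-cut arcs: {(8,11), (12,2), (13,0), (13,3)} (total capacity 36)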